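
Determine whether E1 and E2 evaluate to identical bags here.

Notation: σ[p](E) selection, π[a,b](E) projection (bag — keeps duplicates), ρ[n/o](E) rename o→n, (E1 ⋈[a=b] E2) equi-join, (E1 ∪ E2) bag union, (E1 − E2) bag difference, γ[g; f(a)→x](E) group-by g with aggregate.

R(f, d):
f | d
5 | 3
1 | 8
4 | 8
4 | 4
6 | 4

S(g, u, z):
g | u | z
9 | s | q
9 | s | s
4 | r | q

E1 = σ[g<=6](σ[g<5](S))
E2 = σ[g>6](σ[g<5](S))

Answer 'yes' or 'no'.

E1 per-node cardinality:
  S → 3
  σ[g<5](S) → 1
  σ[g<=6](σ[g<5](S)) → 1
E2 per-node cardinality:
  S → 3
  σ[g<5](S) → 1
  σ[g>6](σ[g<5](S)) → 0

E1 result:
g | u | z
4 | r | q
E2 result:
g | u | z
(0 rows)
Witness: (4, 'r', 'q') appears 1× in E1 but 0× in E2.

no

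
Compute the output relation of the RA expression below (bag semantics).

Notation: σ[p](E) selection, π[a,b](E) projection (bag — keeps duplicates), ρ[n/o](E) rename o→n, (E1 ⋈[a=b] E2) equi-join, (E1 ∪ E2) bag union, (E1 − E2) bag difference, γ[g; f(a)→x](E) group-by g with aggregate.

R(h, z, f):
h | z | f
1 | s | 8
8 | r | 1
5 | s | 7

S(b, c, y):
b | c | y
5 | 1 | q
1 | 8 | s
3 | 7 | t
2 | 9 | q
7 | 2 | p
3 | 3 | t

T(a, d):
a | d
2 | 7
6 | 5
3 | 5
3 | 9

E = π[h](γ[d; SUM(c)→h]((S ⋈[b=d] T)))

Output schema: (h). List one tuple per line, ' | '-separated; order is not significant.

Row counts bottom-up:
  S → 6
  T → 4
  (S ⋈[b=d] T) → 3
  γ[d; SUM(c)→h]((S ⋈[b=d] T)) → 2
  π[h](γ[d; SUM(c)→h]((S ⋈[b=d] T))) → 2

== RESULT ==
h
2
2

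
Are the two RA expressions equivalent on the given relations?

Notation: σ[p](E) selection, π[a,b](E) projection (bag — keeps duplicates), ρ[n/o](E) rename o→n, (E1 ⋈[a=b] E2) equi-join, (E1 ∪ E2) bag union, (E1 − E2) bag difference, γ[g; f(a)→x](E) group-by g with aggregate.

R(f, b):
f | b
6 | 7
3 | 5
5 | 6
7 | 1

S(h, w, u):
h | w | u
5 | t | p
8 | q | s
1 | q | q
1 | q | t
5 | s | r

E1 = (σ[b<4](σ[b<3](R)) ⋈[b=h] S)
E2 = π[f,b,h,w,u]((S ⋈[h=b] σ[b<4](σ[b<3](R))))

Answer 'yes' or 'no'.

E1 subexpression sizes:
  R → 4
  σ[b<3](R) → 1
  σ[b<4](σ[b<3](R)) → 1
  S → 5
  (σ[b<4](σ[b<3](R)) ⋈[b=h] S) → 2
E2 subexpression sizes:
  S → 5
  R → 4
  σ[b<3](R) → 1
  σ[b<4](σ[b<3](R)) → 1
  (S ⋈[h=b] σ[b<4](σ[b<3](R))) → 2
  π[f,b,h,w,u]((S ⋈[h=b] σ[b<4](σ[b<3](R)))) → 2

E1 and E2 produce the same multiset:
f | b | h | w | u
7 | 1 | 1 | q | q
7 | 1 | 1 | q | t

yes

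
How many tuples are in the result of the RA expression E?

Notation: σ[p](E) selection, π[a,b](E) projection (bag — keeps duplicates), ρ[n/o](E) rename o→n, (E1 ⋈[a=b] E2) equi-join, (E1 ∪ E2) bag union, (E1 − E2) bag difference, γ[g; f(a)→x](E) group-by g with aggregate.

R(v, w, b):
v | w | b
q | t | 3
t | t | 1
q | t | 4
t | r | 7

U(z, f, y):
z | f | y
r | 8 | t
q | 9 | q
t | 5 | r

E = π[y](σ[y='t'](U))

Per-node cardinality:
  U → 3
  σ[y='t'](U) → 1
  π[y](σ[y='t'](U)) → 1

|E| = 1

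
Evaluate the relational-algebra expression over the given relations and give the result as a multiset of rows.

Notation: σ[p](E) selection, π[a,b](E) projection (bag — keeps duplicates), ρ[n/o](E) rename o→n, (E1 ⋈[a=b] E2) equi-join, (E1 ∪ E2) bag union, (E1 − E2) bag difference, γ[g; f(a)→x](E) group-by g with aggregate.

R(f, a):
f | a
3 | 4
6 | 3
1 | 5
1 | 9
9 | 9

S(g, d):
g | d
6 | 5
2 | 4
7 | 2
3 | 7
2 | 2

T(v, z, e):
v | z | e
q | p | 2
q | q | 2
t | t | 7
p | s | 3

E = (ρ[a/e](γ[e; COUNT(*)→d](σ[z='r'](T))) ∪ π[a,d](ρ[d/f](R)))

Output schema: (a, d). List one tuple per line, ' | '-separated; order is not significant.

Per-node cardinality:
  T → 4
  σ[z='r'](T) → 0
  γ[e; COUNT(*)→d](σ[z='r'](T)) → 0
  ρ[a/e](γ[e; COUNT(*)→d](σ[z='r'](T))) → 0
  R → 5
  ρ[d/f](R) → 5
  π[a,d](ρ[d/f](R)) → 5
  (ρ[a/e](γ[e; COUNT(*)→d](σ[z='r'](T))) ∪ π[a,d](ρ[d/f](R))) → 5

== RESULT ==
a | d
3 | 6
4 | 3
5 | 1
9 | 1
9 | 9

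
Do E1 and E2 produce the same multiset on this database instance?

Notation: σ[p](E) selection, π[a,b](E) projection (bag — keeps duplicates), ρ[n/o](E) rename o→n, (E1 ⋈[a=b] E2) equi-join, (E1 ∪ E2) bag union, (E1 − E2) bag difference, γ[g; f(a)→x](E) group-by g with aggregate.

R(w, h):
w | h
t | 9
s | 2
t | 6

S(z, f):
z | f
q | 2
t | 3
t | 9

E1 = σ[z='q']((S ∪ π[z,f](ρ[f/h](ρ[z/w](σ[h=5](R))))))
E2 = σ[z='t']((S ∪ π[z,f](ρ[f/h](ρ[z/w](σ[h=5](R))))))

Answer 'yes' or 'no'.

E1 per-node cardinality:
  S → 3
  R → 3
  σ[h=5](R) → 0
  ρ[z/w](σ[h=5](R)) → 0
  ρ[f/h](ρ[z/w](σ[h=5](R))) → 0
  π[z,f](ρ[f/h](ρ[z/w](σ[h=5](R)))) → 0
  (S ∪ π[z,f](ρ[f/h](ρ[z/w](σ[h=5](R))))) → 3
  σ[z='q']((S ∪ π[z,f](ρ[f/h](ρ[z/w](σ[h=5](R)))))) → 1
E2 per-node cardinality:
  S → 3
  R → 3
  σ[h=5](R) → 0
  ρ[z/w](σ[h=5](R)) → 0
  ρ[f/h](ρ[z/w](σ[h=5](R))) → 0
  π[z,f](ρ[f/h](ρ[z/w](σ[h=5](R)))) → 0
  (S ∪ π[z,f](ρ[f/h](ρ[z/w](σ[h=5](R))))) → 3
  σ[z='t']((S ∪ π[z,f](ρ[f/h](ρ[z/w](σ[h=5](R)))))) → 2

E1 result:
z | f
q | 2
E2 result:
z | f
t | 3
t | 9
Witness: ('t', 3) appears 0× in E1 but 1× in E2.

no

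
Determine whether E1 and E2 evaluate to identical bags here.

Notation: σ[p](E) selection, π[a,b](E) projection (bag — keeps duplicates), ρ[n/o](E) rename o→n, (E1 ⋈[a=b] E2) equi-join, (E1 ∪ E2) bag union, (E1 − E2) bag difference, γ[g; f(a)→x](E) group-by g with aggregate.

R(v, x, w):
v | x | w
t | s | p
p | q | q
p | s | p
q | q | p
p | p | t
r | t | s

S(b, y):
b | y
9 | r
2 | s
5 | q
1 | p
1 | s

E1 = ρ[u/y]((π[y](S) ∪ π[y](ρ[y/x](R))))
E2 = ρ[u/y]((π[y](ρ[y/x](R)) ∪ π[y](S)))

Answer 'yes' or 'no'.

E1 per-node cardinality:
  S → 5
  π[y](S) → 5
  R → 6
  ρ[y/x](R) → 6
  π[y](ρ[y/x](R)) → 6
  (π[y](S) ∪ π[y](ρ[y/x](R))) → 11
  ρ[u/y]((π[y](S) ∪ π[y](ρ[y/x](R)))) → 11
E2 per-node cardinality:
  R → 6
  ρ[y/x](R) → 6
  π[y](ρ[y/x](R)) → 6
  S → 5
  π[y](S) → 5
  (π[y](ρ[y/x](R)) ∪ π[y](S)) → 11
  ρ[u/y]((π[y](ρ[y/x](R)) ∪ π[y](S))) → 11

E1 and E2 produce the same multiset:
u
p
p
q
q
q
r
s
s
s
s
t

yes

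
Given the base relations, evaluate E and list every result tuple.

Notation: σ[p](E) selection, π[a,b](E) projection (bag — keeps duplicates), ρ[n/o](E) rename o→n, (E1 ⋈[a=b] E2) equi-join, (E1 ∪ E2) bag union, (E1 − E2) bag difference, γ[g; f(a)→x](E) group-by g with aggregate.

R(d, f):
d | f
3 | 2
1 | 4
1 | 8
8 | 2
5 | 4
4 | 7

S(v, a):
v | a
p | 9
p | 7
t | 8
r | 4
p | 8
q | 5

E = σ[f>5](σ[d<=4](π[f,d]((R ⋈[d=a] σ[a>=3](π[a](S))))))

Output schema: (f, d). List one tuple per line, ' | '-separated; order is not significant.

Per-node cardinality:
  R → 6
  S → 6
  π[a](S) → 6
  σ[a>=3](π[a](S)) → 6
  (R ⋈[d=a] σ[a>=3](π[a](S))) → 4
  π[f,d]((R ⋈[d=a] σ[a>=3](π[a](S)))) → 4
  σ[d<=4](π[f,d]((R ⋈[d=a] σ[a>=3](π[a](S))))) → 1
  σ[f>5](σ[d<=4](π[f,d]((R ⋈[d=a] σ[a>=3](π[a](S)))))) → 1

== RESULT ==
f | d
7 | 4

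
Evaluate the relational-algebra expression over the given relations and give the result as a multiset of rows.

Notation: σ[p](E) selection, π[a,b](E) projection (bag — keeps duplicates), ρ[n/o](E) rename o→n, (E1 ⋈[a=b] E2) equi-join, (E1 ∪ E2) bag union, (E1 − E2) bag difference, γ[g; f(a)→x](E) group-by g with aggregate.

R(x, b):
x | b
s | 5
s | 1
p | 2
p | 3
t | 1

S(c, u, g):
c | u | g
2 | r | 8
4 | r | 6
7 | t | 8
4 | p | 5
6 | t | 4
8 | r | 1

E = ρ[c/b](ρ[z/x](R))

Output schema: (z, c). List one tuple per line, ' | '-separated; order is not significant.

Subexpression sizes:
  R → 5
  ρ[z/x](R) → 5
  ρ[c/b](ρ[z/x](R)) → 5

== RESULT ==
z | c
p | 2
p | 3
s | 1
s | 5
t | 1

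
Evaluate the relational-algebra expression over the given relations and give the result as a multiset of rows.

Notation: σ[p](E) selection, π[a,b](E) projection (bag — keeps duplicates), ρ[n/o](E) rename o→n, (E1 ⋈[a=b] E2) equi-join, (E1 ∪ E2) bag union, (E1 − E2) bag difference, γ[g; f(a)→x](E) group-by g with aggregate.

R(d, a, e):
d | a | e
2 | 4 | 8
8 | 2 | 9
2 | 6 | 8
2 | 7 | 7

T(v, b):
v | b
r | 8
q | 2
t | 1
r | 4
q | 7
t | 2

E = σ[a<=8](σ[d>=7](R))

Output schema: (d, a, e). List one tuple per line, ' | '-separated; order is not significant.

Per-node cardinality:
  R → 4
  σ[d>=7](R) → 1
  σ[a<=8](σ[d>=7](R)) → 1

== RESULT ==
d | a | e
8 | 2 | 9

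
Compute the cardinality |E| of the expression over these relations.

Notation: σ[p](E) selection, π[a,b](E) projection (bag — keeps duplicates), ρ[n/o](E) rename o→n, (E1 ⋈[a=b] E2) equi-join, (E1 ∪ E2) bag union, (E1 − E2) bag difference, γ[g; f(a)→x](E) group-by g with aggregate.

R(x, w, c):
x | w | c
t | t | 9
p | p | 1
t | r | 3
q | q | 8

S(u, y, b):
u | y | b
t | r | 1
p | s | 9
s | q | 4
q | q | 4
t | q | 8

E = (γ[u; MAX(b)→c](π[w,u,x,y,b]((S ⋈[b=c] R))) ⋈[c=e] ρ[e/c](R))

Per-node cardinality:
  S → 5
  R → 4
  (S ⋈[b=c] R) → 3
  π[w,u,x,y,b]((S ⋈[b=c] R)) → 3
  γ[u; MAX(b)→c](π[w,u,x,y,b]((S ⋈[b=c] R))) → 2
  R → 4
  ρ[e/c](R) → 4
  (γ[u; MAX(b)→c](π[w,u,x,y,b]((S ⋈[b=c] R))) ⋈[c=e] ρ[e/c](R)) → 2

|E| = 2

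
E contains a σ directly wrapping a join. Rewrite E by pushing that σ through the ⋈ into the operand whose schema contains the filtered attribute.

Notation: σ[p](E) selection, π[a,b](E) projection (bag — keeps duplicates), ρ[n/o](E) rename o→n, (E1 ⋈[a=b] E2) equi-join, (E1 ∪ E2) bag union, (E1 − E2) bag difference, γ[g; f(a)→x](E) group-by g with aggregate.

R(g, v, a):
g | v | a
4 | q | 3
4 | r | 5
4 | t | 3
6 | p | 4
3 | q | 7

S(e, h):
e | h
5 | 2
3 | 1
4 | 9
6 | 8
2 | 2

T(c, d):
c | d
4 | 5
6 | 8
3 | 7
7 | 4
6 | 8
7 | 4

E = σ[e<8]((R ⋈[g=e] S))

σ filters on e, owned by the right side.
E' = (R ⋈[g=e] σ[e<8](S))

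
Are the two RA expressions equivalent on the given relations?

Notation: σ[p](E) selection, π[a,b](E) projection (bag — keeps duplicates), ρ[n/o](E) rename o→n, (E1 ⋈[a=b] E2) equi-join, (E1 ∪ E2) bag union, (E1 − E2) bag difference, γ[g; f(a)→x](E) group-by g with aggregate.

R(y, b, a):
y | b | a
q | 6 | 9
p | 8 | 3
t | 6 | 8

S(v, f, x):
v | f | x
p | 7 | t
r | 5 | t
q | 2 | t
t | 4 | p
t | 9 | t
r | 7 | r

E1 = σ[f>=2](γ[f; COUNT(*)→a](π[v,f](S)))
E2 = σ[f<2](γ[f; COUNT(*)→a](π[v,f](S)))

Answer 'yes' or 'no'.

E1 per-node cardinality:
  S → 6
  π[v,f](S) → 6
  γ[f; COUNT(*)→a](π[v,f](S)) → 5
  σ[f>=2](γ[f; COUNT(*)→a](π[v,f](S))) → 5
E2 per-node cardinality:
  S → 6
  π[v,f](S) → 6
  γ[f; COUNT(*)→a](π[v,f](S)) → 5
  σ[f<2](γ[f; COUNT(*)→a](π[v,f](S))) → 0

E1 result:
f | a
2 | 1
4 | 1
5 | 1
7 | 2
9 | 1
E2 result:
f | a
(0 rows)
Witness: (2, 1) appears 1× in E1 but 0× in E2.

no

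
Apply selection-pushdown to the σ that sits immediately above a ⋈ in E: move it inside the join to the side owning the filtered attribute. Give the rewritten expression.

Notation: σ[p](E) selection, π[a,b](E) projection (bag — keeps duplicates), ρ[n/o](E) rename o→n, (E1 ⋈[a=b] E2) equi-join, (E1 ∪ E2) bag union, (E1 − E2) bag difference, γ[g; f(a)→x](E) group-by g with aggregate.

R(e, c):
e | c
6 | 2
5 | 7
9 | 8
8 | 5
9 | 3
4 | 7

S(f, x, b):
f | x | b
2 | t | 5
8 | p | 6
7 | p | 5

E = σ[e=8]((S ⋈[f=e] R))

σ filters on e, owned by the right side.
E' = (S ⋈[f=e] σ[e=8](R))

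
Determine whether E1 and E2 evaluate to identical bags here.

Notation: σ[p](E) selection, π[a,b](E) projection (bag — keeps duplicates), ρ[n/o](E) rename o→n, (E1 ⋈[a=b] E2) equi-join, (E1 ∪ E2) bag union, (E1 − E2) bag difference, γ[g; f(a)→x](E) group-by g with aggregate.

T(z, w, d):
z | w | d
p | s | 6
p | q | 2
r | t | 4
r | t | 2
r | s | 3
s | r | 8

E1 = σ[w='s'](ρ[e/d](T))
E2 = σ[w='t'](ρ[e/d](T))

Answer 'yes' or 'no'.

E1 subexpression sizes:
  T → 6
  ρ[e/d](T) → 6
  σ[w='s'](ρ[e/d](T)) → 2
E2 subexpression sizes:
  T → 6
  ρ[e/d](T) → 6
  σ[w='t'](ρ[e/d](T)) → 2

E1 result:
z | w | e
p | s | 6
r | s | 3
E2 result:
z | w | e
r | t | 2
r | t | 4
Witness: ('p', 's', 6) appears 1× in E1 but 0× in E2.

no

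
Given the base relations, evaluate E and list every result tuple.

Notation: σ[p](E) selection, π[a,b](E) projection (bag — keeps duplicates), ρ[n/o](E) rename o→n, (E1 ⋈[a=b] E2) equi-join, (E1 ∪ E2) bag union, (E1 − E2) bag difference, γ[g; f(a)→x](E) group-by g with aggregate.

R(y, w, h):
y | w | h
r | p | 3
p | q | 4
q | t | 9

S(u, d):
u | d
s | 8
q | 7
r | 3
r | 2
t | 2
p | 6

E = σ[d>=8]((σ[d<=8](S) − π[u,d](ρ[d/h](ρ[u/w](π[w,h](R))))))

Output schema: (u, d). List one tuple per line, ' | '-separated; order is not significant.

Row counts bottom-up:
  S → 6
  σ[d<=8](S) → 6
  R → 3
  π[w,h](R) → 3
  ρ[u/w](π[w,h](R)) → 3
  ρ[d/h](ρ[u/w](π[w,h](R))) → 3
  π[u,d](ρ[d/h](ρ[u/w](π[w,h](R)))) → 3
  (σ[d<=8](S) − π[u,d](ρ[d/h](ρ[u/w](π[w,h](R))))) → 6
  σ[d>=8]((σ[d<=8](S) − π[u,d](ρ[d/h](ρ[u/w](π[w,h](R)))))) → 1

== RESULT ==
u | d
s | 8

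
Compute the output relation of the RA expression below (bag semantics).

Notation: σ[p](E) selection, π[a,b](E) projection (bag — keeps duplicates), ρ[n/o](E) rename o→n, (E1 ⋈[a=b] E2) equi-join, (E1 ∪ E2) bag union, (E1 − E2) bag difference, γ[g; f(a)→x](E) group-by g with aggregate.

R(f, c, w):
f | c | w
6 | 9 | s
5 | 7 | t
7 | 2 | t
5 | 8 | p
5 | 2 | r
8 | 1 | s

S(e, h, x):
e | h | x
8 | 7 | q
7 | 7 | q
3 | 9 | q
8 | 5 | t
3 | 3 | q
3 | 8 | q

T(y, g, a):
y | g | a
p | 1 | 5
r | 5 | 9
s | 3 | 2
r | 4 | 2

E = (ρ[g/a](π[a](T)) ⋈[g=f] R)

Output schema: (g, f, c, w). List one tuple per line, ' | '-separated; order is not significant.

Per-node cardinality:
  T → 4
  π[a](T) → 4
  ρ[g/a](π[a](T)) → 4
  R → 6
  (ρ[g/a](π[a](T)) ⋈[g=f] R) → 3

== RESULT ==
g | f | c | w
5 | 5 | 2 | r
5 | 5 | 7 | t
5 | 5 | 8 | p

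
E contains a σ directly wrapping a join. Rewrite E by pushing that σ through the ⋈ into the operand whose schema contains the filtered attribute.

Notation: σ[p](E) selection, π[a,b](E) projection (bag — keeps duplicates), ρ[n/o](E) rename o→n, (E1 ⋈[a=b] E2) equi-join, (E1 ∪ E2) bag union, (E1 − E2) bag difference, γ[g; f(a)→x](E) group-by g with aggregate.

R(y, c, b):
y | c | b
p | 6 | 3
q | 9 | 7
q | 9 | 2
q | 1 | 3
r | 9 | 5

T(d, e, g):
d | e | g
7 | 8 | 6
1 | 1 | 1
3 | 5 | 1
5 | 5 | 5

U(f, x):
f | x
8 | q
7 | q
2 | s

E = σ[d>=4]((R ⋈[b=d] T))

σ filters on d, owned by the right side.
E' = (R ⋈[b=d] σ[d>=4](T))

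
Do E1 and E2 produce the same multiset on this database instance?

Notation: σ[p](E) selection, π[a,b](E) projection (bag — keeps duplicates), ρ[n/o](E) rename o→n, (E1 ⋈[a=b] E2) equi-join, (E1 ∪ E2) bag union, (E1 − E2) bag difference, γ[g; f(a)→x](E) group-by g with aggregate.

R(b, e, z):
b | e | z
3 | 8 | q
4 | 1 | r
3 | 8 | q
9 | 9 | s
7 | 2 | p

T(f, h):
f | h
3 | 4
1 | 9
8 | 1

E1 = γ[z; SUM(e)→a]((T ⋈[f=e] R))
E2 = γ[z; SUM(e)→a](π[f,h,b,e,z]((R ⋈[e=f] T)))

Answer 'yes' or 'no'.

E1 stepwise |·|:
  T → 3
  R → 5
  (T ⋈[f=e] R) → 3
  γ[z; SUM(e)→a]((T ⋈[f=e] R)) → 2
E2 stepwise |·|:
  R → 5
  T → 3
  (R ⋈[e=f] T) → 3
  π[f,h,b,e,z]((R ⋈[e=f] T)) → 3
  γ[z; SUM(e)→a](π[f,h,b,e,z]((R ⋈[e=f] T))) → 2

E1 and E2 produce the same multiset:
z | a
q | 16
r | 1

yes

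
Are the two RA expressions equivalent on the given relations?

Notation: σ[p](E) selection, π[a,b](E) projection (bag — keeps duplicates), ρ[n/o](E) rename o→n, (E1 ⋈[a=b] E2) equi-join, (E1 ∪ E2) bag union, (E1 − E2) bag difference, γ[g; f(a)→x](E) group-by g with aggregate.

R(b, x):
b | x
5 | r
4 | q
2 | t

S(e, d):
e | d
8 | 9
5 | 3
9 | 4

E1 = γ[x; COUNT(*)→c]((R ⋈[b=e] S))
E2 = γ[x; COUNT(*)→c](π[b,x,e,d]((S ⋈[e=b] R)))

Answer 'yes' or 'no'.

E1 row counts bottom-up:
  R → 3
  S → 3
  (R ⋈[b=e] S) → 1
  γ[x; COUNT(*)→c]((R ⋈[b=e] S)) → 1
E2 row counts bottom-up:
  S → 3
  R → 3
  (S ⋈[e=b] R) → 1
  π[b,x,e,d]((S ⋈[e=b] R)) → 1
  γ[x; COUNT(*)→c](π[b,x,e,d]((S ⋈[e=b] R))) → 1

E1 and E2 produce the same multiset:
x | c
r | 1

yes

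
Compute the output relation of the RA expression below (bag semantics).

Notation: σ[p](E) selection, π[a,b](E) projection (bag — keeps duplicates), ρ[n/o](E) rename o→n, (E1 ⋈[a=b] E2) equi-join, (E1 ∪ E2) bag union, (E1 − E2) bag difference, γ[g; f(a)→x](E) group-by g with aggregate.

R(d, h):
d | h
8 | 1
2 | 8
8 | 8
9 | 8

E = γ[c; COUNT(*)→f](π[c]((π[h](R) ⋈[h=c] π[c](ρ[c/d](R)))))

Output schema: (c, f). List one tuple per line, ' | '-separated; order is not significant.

Stepwise |·|:
  R → 4
  π[h](R) → 4
  R → 4
  ρ[c/d](R) → 4
  π[c](ρ[c/d](R)) → 4
  (π[h](R) ⋈[h=c] π[c](ρ[c/d](R))) → 6
  π[c]((π[h](R) ⋈[h=c] π[c](ρ[c/d](R)))) → 6
  γ[c; COUNT(*)→f](π[c]((π[h](R) ⋈[h=c] π[c](ρ[c/d](R))))) → 1

== RESULT ==
c | f
8 | 6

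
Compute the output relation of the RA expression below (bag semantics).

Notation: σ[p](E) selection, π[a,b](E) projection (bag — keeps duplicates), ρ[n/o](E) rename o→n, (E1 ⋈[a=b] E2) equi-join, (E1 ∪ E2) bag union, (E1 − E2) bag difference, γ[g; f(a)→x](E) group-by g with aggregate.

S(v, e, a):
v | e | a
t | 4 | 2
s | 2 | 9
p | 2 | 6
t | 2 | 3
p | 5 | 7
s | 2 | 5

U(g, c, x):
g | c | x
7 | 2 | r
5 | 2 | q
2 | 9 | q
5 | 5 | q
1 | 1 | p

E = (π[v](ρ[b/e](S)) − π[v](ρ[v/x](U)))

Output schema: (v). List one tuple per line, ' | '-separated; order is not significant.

Row counts bottom-up:
  S → 6
  ρ[b/e](S) → 6
  π[v](ρ[b/e](S)) → 6
  U → 5
  ρ[v/x](U) → 5
  π[v](ρ[v/x](U)) → 5
  (π[v](ρ[b/e](S)) − π[v](ρ[v/x](U))) → 5

== RESULT ==
v
p
s
s
t
t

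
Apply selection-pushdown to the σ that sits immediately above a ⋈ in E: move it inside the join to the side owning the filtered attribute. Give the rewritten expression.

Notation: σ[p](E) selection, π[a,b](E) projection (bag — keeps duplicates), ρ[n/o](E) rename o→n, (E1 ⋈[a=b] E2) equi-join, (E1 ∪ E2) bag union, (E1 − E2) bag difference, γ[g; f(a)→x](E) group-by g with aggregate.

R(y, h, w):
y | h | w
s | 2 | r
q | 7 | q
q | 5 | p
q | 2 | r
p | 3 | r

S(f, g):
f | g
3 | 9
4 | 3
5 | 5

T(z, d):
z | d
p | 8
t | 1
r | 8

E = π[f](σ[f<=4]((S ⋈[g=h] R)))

σ filters on f, owned by the left side.
E' = π[f]((σ[f<=4](S) ⋈[g=h] R))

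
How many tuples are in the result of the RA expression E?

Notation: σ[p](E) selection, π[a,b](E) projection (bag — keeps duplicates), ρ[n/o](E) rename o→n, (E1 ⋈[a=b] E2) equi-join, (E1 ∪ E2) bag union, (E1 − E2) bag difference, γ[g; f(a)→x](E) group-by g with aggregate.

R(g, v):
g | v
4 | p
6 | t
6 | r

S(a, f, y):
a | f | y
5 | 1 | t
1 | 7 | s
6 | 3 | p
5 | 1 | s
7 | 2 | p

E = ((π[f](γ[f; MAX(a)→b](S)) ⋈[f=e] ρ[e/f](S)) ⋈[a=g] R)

Subexpression sizes:
  S → 5
  γ[f; MAX(a)→b](S) → 4
  π[f](γ[f; MAX(a)→b](S)) → 4
  S → 5
  ρ[e/f](S) → 5
  (π[f](γ[f; MAX(a)→b](S)) ⋈[f=e] ρ[e/f](S)) → 5
  R → 3
  ((π[f](γ[f; MAX(a)→b](S)) ⋈[f=e] ρ[e/f](S)) ⋈[a=g] R) → 2

|E| = 2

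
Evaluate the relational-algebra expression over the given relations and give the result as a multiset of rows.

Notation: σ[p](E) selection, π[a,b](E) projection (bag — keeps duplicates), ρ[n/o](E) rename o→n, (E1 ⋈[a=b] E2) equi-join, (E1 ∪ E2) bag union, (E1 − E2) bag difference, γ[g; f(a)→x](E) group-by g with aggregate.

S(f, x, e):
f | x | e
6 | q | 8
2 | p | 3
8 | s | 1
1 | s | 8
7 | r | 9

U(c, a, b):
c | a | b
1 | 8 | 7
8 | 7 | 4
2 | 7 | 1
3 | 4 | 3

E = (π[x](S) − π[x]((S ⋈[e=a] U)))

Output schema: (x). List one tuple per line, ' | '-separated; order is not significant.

Stepwise |·|:
  S → 5
  π[x](S) → 5
  S → 5
  U → 4
  (S ⋈[e=a] U) → 2
  π[x]((S ⋈[e=a] U)) → 2
  (π[x](S) − π[x]((S ⋈[e=a] U))) → 3

== RESULT ==
x
p
r
s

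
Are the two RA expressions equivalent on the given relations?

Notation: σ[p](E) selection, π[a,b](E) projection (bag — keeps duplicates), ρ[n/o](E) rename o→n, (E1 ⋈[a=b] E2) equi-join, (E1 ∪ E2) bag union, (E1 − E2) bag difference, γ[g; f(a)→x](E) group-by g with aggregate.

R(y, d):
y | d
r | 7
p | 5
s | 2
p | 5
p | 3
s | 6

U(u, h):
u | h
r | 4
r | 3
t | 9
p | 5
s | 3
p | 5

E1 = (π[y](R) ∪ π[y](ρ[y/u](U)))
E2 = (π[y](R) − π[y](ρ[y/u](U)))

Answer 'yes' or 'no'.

E1 stepwise |·|:
  R → 6
  π[y](R) → 6
  U → 6
  ρ[y/u](U) → 6
  π[y](ρ[y/u](U)) → 6
  (π[y](R) ∪ π[y](ρ[y/u](U))) → 12
E2 stepwise |·|:
  R → 6
  π[y](R) → 6
  U → 6
  ρ[y/u](U) → 6
  π[y](ρ[y/u](U)) → 6
  (π[y](R) − π[y](ρ[y/u](U))) → 2

E1 result:
y
p
p
p
p
p
r
r
r
s
s
s
t
E2 result:
y
p
s
Witness: ('s',) appears 3× in E1 but 1× in E2.

no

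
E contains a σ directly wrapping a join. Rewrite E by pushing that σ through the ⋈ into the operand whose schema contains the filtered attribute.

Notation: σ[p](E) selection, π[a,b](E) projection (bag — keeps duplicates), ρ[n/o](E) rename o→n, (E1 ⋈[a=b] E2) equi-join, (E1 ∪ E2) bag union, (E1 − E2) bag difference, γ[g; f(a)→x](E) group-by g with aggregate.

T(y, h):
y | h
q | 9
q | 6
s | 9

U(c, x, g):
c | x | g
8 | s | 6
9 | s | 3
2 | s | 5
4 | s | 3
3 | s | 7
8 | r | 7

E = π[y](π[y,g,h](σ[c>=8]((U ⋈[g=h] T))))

σ filters on c, owned by the left side.
E' = π[y](π[y,g,h]((σ[c>=8](U) ⋈[g=h] T)))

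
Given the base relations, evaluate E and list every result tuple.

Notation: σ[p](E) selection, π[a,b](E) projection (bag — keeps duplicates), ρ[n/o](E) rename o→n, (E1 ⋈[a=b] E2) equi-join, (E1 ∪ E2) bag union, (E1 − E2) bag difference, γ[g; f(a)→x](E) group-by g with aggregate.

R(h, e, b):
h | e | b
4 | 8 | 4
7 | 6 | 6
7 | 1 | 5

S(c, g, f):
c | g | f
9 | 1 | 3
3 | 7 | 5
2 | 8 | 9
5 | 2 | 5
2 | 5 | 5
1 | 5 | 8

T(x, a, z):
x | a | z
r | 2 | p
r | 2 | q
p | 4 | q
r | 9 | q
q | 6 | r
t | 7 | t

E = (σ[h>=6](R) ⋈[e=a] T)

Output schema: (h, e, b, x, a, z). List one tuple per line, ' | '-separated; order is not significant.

Subexpression sizes:
  R → 3
  σ[h>=6](R) → 2
  T → 6
  (σ[h>=6](R) ⋈[e=a] T) → 1

== RESULT ==
h | e | b | x | a | z
7 | 6 | 6 | q | 6 | r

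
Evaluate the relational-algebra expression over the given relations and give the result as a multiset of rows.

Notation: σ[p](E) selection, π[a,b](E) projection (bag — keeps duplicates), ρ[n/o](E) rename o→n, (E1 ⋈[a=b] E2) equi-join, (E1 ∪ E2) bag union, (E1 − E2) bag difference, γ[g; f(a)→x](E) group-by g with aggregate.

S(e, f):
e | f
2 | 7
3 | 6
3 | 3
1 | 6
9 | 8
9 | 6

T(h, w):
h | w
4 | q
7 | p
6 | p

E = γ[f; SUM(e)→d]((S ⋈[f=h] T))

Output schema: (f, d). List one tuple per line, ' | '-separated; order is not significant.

Stepwise |·|:
  S → 6
  T → 3
  (S ⋈[f=h] T) → 4
  γ[f; SUM(e)→d]((S ⋈[f=h] T)) → 2

== RESULT ==
f | d
6 | 13
7 | 2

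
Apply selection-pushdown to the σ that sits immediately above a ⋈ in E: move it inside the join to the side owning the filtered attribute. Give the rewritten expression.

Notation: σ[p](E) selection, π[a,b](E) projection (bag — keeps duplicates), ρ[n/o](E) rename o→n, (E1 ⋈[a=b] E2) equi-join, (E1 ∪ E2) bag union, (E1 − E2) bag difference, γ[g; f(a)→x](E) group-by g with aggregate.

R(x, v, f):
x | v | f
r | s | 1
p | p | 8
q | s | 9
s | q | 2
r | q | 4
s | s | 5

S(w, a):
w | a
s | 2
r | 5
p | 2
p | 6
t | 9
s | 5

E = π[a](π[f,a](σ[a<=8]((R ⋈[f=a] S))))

σ filters on a, owned by the right side.
E' = π[a](π[f,a]((R ⋈[f=a] σ[a<=8](S))))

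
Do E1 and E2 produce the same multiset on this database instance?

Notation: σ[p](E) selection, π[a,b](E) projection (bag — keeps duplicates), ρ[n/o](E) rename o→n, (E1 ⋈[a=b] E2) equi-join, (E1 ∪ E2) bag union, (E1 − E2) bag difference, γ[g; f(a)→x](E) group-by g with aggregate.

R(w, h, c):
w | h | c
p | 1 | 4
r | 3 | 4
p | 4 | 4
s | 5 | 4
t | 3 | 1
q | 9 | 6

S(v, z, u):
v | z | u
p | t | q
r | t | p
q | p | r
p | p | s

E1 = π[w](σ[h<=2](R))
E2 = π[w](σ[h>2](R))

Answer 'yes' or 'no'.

E1 subexpression sizes:
  R → 6
  σ[h<=2](R) → 1
  π[w](σ[h<=2](R)) → 1
E2 subexpression sizes:
  R → 6
  σ[h>2](R) → 5
  π[w](σ[h>2](R)) → 5

E1 result:
w
p
E2 result:
w
p
q
r
s
t
Witness: ('t',) appears 0× in E1 but 1× in E2.

no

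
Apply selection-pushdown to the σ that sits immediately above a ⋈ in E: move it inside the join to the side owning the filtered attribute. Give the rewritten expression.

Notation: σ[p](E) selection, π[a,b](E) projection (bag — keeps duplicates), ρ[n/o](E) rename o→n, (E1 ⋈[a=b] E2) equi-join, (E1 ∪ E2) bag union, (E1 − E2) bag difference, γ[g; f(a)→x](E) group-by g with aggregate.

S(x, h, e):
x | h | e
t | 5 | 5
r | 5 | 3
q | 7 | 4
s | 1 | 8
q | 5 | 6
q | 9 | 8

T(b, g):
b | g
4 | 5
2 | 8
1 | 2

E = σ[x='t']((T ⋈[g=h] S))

σ filters on x, owned by the right side.
E' = (T ⋈[g=h] σ[x='t'](S))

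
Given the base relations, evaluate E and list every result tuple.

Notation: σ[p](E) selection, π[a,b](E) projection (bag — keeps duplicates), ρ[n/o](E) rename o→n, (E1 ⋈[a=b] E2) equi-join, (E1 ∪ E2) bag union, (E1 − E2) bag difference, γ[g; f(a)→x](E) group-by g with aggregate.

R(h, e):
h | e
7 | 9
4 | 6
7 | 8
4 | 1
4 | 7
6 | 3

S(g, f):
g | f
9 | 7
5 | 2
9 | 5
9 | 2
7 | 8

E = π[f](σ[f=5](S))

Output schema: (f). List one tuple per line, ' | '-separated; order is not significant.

Subexpression sizes:
  S → 5
  σ[f=5](S) → 1
  π[f](σ[f=5](S)) → 1

== RESULT ==
f
5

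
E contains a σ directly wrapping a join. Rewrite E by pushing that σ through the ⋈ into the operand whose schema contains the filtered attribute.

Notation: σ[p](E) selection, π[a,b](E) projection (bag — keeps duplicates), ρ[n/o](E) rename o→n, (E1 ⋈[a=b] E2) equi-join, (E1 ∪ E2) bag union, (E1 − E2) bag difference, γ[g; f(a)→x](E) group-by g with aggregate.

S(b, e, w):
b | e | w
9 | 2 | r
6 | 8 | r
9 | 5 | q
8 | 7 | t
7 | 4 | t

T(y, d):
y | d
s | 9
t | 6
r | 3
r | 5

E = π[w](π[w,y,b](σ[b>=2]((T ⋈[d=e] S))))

σ filters on b, owned by the right side.
E' = π[w](π[w,y,b]((T ⋈[d=e] σ[b>=2](S))))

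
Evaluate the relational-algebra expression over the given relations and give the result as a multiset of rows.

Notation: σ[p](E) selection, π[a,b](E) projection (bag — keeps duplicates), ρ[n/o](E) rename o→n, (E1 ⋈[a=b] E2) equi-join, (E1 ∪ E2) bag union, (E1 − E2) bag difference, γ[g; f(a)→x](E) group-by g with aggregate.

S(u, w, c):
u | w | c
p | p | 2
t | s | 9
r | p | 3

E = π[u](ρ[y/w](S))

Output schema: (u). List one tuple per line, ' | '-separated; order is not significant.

Per-node cardinality:
  S → 3
  ρ[y/w](S) → 3
  π[u](ρ[y/w](S)) → 3

== RESULT ==
u
p
r
t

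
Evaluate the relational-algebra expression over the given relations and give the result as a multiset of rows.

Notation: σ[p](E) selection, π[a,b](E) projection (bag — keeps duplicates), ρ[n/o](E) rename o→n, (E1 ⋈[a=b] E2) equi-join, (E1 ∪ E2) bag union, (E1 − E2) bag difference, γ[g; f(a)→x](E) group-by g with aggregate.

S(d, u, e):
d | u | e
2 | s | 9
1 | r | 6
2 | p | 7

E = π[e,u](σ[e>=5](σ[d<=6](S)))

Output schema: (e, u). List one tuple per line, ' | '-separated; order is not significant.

Stepwise |·|:
  S → 3
  σ[d<=6](S) → 3
  σ[e>=5](σ[d<=6](S)) → 3
  π[e,u](σ[e>=5](σ[d<=6](S))) → 3

== RESULT ==
e | u
6 | r
7 | p
9 | s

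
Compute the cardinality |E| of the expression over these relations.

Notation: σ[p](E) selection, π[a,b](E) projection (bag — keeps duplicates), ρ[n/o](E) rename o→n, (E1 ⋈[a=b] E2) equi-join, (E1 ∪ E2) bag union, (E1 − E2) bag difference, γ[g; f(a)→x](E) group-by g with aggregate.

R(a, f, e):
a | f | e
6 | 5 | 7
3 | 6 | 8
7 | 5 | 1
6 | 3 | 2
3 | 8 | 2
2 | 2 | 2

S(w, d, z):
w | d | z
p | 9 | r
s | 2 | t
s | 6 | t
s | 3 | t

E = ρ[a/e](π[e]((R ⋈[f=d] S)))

Per-node cardinality:
  R → 6
  S → 4
  (R ⋈[f=d] S) → 3
  π[e]((R ⋈[f=d] S)) → 3
  ρ[a/e](π[e]((R ⋈[f=d] S))) → 3

|E| = 3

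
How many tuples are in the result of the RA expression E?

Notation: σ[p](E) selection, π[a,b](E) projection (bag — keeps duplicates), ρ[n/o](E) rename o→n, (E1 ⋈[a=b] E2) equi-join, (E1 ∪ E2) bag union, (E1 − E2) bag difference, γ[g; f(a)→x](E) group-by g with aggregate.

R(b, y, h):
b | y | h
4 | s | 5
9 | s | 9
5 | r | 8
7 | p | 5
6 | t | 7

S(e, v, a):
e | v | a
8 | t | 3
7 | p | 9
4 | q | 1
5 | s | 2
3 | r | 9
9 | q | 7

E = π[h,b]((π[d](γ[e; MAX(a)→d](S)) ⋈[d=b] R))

Subexpression sizes:
  S → 6
  γ[e; MAX(a)→d](S) → 6
  π[d](γ[e; MAX(a)→d](S)) → 6
  R → 5
  (π[d](γ[e; MAX(a)→d](S)) ⋈[d=b] R) → 3
  π[h,b]((π[d](γ[e; MAX(a)→d](S)) ⋈[d=b] R)) → 3

|E| = 3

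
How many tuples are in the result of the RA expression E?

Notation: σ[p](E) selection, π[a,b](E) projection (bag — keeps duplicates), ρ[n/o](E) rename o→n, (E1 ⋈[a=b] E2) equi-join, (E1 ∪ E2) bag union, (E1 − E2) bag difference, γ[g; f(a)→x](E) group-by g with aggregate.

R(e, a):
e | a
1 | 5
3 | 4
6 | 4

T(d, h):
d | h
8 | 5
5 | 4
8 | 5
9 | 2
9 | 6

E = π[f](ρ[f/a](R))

Row counts bottom-up:
  R → 3
  ρ[f/a](R) → 3
  π[f](ρ[f/a](R)) → 3

|E| = 3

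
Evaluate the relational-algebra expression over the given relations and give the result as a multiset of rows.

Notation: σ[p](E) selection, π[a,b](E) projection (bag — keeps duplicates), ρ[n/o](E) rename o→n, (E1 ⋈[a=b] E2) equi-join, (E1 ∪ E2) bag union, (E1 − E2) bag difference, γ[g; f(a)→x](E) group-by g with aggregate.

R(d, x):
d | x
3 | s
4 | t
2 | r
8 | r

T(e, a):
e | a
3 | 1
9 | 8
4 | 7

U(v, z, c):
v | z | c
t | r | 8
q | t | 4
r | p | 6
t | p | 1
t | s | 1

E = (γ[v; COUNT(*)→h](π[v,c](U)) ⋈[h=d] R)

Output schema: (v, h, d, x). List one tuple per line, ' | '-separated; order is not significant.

Subexpression sizes:
  U → 5
  π[v,c](U) → 5
  γ[v; COUNT(*)→h](π[v,c](U)) → 3
  R → 4
  (γ[v; COUNT(*)→h](π[v,c](U)) ⋈[h=d] R) → 1

== RESULT ==
v | h | d | x
t | 3 | 3 | s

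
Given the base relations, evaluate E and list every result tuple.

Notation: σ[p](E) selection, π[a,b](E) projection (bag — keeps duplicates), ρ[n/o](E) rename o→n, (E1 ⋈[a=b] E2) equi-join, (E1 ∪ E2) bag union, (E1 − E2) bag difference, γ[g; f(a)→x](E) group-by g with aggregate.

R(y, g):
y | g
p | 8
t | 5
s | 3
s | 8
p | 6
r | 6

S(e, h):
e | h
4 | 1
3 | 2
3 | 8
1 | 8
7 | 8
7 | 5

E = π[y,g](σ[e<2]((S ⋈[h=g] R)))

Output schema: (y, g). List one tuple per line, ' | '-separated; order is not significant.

Per-node cardinality:
  S → 6
  R → 6
  (S ⋈[h=g] R) → 7
  σ[e<2]((S ⋈[h=g] R)) → 2
  π[y,g](σ[e<2]((S ⋈[h=g] R))) → 2

== RESULT ==
y | g
p | 8
s | 8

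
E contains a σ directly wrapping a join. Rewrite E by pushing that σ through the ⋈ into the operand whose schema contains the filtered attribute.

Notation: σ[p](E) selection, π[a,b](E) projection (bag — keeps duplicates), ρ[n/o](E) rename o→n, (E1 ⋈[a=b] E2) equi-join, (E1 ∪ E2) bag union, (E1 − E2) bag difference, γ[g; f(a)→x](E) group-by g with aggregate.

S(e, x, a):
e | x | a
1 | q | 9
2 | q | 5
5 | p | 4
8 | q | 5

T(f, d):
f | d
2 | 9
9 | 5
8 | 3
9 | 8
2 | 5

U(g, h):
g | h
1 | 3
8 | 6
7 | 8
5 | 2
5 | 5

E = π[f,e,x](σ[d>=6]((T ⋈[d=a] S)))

σ filters on d, owned by the left side.
E' = π[f,e,x]((σ[d>=6](T) ⋈[d=a] S))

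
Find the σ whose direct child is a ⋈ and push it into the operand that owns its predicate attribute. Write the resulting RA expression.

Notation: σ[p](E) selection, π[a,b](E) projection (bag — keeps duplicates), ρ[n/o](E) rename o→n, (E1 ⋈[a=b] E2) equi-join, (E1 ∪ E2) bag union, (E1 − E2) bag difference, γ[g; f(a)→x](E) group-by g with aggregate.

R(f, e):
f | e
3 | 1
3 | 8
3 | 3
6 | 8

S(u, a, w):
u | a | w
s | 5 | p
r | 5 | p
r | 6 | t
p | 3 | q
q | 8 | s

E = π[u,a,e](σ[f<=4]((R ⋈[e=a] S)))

σ filters on f, owned by the left side.
E' = π[u,a,e]((σ[f<=4](R) ⋈[e=a] S))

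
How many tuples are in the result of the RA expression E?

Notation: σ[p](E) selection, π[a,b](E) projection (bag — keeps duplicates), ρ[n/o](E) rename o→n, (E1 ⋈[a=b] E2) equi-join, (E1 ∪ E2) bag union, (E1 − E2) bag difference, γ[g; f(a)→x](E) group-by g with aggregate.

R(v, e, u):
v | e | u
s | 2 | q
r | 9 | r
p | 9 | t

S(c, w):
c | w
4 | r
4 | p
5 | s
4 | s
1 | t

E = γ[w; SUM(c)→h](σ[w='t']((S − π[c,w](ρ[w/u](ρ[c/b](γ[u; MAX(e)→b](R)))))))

Per-node cardinality:
  S → 5
  R → 3
  γ[u; MAX(e)→b](R) → 3
  ρ[c/b](γ[u; MAX(e)→b](R)) → 3
  ρ[w/u](ρ[c/b](γ[u; MAX(e)→b](R))) → 3
  π[c,w](ρ[w/u](ρ[c/b](γ[u; MAX(e)→b](R)))) → 3
  (S − π[c,w](ρ[w/u](ρ[c/b](γ[u; MAX(e)→b](R))))) → 5
  σ[w='t']((S − π[c,w](ρ[w/u](ρ[c/b](γ[u; MAX(e)→b](R)))))) → 1
  γ[w; SUM(c)→h](σ[w='t']((S − π[c,w](ρ[w/u](ρ[c/b](γ[u; MAX(e)→b](R))))))) → 1

|E| = 1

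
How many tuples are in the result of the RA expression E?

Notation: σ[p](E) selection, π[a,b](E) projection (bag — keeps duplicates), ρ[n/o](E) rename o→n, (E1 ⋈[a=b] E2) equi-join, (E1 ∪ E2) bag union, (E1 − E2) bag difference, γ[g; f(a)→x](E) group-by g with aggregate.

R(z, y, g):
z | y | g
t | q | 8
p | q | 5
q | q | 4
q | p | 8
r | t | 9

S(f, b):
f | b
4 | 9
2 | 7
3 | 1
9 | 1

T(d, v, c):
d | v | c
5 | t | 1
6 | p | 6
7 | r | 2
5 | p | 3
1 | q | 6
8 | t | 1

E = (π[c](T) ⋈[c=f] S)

Stepwise |·|:
  T → 6
  π[c](T) → 6
  S → 4
  (π[c](T) ⋈[c=f] S) → 2

|E| = 2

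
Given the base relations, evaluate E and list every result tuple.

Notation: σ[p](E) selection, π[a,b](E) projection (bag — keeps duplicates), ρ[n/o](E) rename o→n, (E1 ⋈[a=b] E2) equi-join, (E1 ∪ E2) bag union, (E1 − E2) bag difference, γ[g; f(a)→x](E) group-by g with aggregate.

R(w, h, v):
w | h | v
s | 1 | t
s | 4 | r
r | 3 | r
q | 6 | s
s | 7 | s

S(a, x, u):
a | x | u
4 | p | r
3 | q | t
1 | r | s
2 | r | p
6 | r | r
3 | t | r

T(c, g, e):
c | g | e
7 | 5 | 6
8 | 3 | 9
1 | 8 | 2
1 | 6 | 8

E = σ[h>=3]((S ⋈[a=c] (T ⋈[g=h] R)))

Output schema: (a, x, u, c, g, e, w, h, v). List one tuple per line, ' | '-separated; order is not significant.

Subexpression sizes:
  S → 6
  T → 4
  R → 5
  (T ⋈[g=h] R) → 2
  (S ⋈[a=c] (T ⋈[g=h] R)) → 1
  σ[h>=3]((S ⋈[a=c] (T ⋈[g=h] R))) → 1

== RESULT ==
a | x | u | c | g | e | w | h | v
1 | r | s | 1 | 6 | 8 | q | 6 | s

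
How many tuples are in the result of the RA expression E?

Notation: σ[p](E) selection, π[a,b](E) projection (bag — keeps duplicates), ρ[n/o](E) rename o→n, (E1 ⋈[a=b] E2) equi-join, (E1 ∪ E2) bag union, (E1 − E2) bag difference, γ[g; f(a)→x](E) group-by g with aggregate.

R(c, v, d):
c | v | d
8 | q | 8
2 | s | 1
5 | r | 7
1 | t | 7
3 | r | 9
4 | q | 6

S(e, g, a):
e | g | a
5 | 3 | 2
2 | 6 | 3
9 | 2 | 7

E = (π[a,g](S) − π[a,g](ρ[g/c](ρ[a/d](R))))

Per-node cardinality:
  S → 3
  π[a,g](S) → 3
  R → 6
  ρ[a/d](R) → 6
  ρ[g/c](ρ[a/d](R)) → 6
  π[a,g](ρ[g/c](ρ[a/d](R))) → 6
  (π[a,g](S) − π[a,g](ρ[g/c](ρ[a/d](R)))) → 3

|E| = 3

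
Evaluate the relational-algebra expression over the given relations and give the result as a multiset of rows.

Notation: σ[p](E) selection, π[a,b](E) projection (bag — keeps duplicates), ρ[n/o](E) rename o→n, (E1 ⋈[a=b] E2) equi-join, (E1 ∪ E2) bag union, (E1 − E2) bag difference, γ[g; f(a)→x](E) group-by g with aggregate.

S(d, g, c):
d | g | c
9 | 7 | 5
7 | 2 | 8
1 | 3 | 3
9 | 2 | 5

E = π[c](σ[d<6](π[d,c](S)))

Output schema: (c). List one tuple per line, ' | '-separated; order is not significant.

Row counts bottom-up:
  S → 4
  π[d,c](S) → 4
  σ[d<6](π[d,c](S)) → 1
  π[c](σ[d<6](π[d,c](S))) → 1

== RESULT ==
c
3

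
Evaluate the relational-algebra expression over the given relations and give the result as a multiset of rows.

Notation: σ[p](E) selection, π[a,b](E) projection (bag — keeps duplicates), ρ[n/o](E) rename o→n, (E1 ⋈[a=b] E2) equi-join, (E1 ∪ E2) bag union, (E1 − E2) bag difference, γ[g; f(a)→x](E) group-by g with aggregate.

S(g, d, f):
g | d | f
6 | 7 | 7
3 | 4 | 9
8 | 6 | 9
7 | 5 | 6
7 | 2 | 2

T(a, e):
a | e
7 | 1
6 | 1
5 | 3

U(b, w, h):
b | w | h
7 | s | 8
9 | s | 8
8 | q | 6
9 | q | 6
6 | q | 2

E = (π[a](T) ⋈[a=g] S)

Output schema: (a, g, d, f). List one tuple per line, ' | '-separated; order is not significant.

Stepwise |·|:
  T → 3
  π[a](T) → 3
  S → 5
  (π[a](T) ⋈[a=g] S) → 3

== RESULT ==
a | g | d | f
6 | 6 | 7 | 7
7 | 7 | 2 | 2
7 | 7 | 5 | 6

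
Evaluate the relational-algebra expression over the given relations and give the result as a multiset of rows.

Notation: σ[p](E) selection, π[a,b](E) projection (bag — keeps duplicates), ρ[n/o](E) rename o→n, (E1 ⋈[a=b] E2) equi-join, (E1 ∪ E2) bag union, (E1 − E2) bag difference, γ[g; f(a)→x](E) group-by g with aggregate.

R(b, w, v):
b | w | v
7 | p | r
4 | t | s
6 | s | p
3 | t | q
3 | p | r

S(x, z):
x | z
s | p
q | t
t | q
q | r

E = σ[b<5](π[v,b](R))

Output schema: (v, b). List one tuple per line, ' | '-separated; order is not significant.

Per-node cardinality:
  R → 5
  π[v,b](R) → 5
  σ[b<5](π[v,b](R)) → 3

== RESULT ==
v | b
q | 3
r | 3
s | 4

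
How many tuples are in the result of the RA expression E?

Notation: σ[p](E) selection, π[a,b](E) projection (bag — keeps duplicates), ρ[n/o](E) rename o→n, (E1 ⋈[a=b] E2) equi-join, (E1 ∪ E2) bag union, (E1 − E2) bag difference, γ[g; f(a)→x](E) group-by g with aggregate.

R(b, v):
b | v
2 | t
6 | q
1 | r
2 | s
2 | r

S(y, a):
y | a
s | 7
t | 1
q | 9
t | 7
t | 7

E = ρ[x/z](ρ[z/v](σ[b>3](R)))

Row counts bottom-up:
  R → 5
  σ[b>3](R) → 1
  ρ[z/v](σ[b>3](R)) → 1
  ρ[x/z](ρ[z/v](σ[b>3](R))) → 1

|E| = 1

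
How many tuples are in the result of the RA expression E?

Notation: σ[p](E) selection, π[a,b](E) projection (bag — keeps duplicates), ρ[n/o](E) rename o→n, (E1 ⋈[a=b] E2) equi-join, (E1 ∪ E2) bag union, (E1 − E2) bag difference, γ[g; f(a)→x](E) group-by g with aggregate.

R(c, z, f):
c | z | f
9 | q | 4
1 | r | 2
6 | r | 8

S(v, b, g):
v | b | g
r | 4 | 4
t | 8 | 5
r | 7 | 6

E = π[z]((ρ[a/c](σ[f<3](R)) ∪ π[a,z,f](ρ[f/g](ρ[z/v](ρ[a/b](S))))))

Stepwise |·|:
  R → 3
  σ[f<3](R) → 1
  ρ[a/c](σ[f<3](R)) → 1
  S → 3
  ρ[a/b](S) → 3
  ρ[z/v](ρ[a/b](S)) → 3
  ρ[f/g](ρ[z/v](ρ[a/b](S))) → 3
  π[a,z,f](ρ[f/g](ρ[z/v](ρ[a/b](S)))) → 3
  (ρ[a/c](σ[f<3](R)) ∪ π[a,z,f](ρ[f/g](ρ[z/v](ρ[a/b](S))))) → 4
  π[z]((ρ[a/c](σ[f<3](R)) ∪ π[a,z,f](ρ[f/g](ρ[z/v](ρ[a/b](S)))))) → 4

|E| = 4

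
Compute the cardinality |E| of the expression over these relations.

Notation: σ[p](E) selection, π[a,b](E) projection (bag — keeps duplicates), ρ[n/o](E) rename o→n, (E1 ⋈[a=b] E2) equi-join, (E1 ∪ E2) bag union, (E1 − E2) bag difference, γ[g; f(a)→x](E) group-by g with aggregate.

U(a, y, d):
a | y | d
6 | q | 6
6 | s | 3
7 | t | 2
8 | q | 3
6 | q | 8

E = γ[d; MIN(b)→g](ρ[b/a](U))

Row counts bottom-up:
  U → 5
  ρ[b/a](U) → 5
  γ[d; MIN(b)→g](ρ[b/a](U)) → 4

|E| = 4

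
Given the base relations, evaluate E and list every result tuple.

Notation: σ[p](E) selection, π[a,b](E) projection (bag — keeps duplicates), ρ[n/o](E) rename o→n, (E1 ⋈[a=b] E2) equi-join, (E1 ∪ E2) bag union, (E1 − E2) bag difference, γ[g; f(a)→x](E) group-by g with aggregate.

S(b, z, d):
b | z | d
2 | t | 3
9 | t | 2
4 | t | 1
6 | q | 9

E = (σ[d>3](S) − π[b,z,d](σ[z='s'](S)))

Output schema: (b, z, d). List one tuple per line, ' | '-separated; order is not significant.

Per-node cardinality:
  S → 4
  σ[d>3](S) → 1
  S → 4
  σ[z='s'](S) → 0
  π[b,z,d](σ[z='s'](S)) → 0
  (σ[d>3](S) − π[b,z,d](σ[z='s'](S))) → 1

== RESULT ==
b | z | d
6 | q | 9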